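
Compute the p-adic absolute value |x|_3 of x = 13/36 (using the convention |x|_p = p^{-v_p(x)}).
|13/36|_3 = 9

Step 1 — compute v_3(x) by factoring powers of 3 out of the numerator and denominator: v_3(13/36) = -2. Step 2 — apply |x|_p = p^{-v_p(x)} = 3^{2} = 9.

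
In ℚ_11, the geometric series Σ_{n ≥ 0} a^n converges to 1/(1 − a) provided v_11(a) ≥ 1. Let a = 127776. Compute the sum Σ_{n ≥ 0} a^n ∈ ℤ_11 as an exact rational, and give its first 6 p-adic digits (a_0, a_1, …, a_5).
Σ a^n = 1/(1 − a) = -1/127775;  first 6 digits = (1, 0, 0, 8, 8, 0)

v_11(a) = 3 ≥ 1, so the series converges in ℤ_11 to 1/(1 − a) = 1/(1 − 127776) = -1/127775. Expand this rational in ℤ_11: compute digits iteratively via d_i = x_i mod 11, x_{i+1} = (x_i − d_i)/11. The first 6 digits are (1, 0, 0, 8, 8, 0).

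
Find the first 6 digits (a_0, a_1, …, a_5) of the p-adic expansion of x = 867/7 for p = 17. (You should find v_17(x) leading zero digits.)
(a_0, …, a_5) = (0, 0, 15, 4, 7, 2)

v_17(867/7) = 2, so a_0 = ... = a_1 = 0. Factor out: x = 17^2 · u with u = 3/7 a unit in ℤ_17. Expand u iteratively via a_{v+i} = u_i mod 17, u_{i+1} = (u_i − a_{v+i})/17:
  u_0 = 3/7;  a_2 = 15;  u_1 = (u_0 − 15)/17 = -6/7
  u_1 = -6/7;  a_3 = 4;  u_2 = (u_1 − 4)/17 = -2/7
  u_2 = -2/7;  a_4 = 7;  u_3 = (u_2 − 7)/17 = -3/7
  u_3 = -3/7;  a_5 = 2;  u_4 = (u_3 − 2)/17 = -1/7
Digits: (0, 0, 15, 4, 7, 2).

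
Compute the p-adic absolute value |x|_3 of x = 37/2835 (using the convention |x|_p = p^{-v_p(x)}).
|37/2835|_3 = 81

Step 1 — compute v_3(x) by factoring powers of 3 out of the numerator and denominator: v_3(37/2835) = -4. Step 2 — apply |x|_p = p^{-v_p(x)} = 3^{4} = 81.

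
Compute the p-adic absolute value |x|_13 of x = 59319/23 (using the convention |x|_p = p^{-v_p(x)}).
|59319/23|_13 = 1/2197

Step 1 — compute v_13(x) by factoring powers of 13 out of the numerator and denominator: v_13(59319/23) = 3. Step 2 — apply |x|_p = p^{-v_p(x)} = 13^{-3} = 1/2197.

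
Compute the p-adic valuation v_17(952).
v_17(952) = 1

v_17(n) is the largest exponent k such that 17^k divides n. Factor out: 952 = 17^1 · 56. (Sign doesn't affect v_p.) So v_17(952) = 1.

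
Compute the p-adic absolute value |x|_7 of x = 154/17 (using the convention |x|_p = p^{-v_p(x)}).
|154/17|_7 = 1/7

Step 1 — compute v_7(x) by factoring powers of 7 out of the numerator and denominator: v_7(154/17) = 1. Step 2 — apply |x|_p = p^{-v_p(x)} = 7^{-1} = 1/7.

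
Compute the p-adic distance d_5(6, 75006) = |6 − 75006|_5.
d_5(6, 75006) = 1/3125

Step 1 — x − y = 6 − 75006 = -75000. Step 2 — v_5(-75000) = 5 (factor: -75000 = −(5^5 · 24); the sign does not affect v_p). Step 3 — |x − y|_5 = 5^{-5} = 1/3125.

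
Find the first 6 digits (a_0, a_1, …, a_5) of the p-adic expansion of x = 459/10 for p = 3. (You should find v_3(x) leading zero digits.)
(a_0, …, a_5) = (0, 0, 0, 2, 2, 2)

v_3(459/10) = 3, so a_0 = ... = a_2 = 0. Factor out: x = 3^3 · u with u = 17/10 a unit in ℤ_3. Expand u iteratively via a_{v+i} = u_i mod 3, u_{i+1} = (u_i − a_{v+i})/3:
  u_0 = 17/10;  a_3 = 2;  u_1 = (u_0 − 2)/3 = -1/10
  u_1 = -1/10;  a_4 = 2;  u_2 = (u_1 − 2)/3 = -7/10
  u_2 = -7/10;  a_5 = 2;  u_3 = (u_2 − 2)/3 = -9/10
Digits: (0, 0, 0, 2, 2, 2).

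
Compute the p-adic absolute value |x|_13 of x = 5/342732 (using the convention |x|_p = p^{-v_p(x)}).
|5/342732|_13 = 28561

Step 1 — compute v_13(x) by factoring powers of 13 out of the numerator and denominator: v_13(5/342732) = -4. Step 2 — apply |x|_p = p^{-v_p(x)} = 13^{4} = 28561.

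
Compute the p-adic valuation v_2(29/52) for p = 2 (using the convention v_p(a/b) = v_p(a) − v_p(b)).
v_2(29/52) = -2

Factor powers of 2 from the numerator and denominator of the reduced fraction: 29 = 2^0 · 29 and 52 = 2^2 · 13. Apply v_p(a/b) = v_p(a) − v_p(b): v_2(29/52) = 0 − 2 = -2.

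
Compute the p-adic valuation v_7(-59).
v_7(-59) = 0

v_7(n) is the largest exponent k such that 7^k divides n. Factor out: -59 = -7^0 · 59. (Sign doesn't affect v_p.) So v_7(-59) = 0.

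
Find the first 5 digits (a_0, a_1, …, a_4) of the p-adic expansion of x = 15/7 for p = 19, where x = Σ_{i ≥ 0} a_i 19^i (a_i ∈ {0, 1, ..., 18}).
(a_0, …, a_4) = (13, 13, 2, 8, 5)

v_19(15/7) = 0 (numerator and denominator both coprime to 19), so x ∈ ℤ_19^×. Compute digits iteratively via a_i = x_i mod 19, x_{i+1} = (x_i − a_i)/19, with x_0 = x:
  x_0 = 15/7;  a_0 = 13;  x_1 = (x_0 − 13)/19 = -4/7
  x_1 = -4/7;  a_1 = 13;  x_2 = (x_1 − 13)/19 = -5/7
  x_2 = -5/7;  a_2 = 2;  x_3 = (x_2 − 2)/19 = -1/7
  x_3 = -1/7;  a_3 = 8;  x_4 = (x_3 − 8)/19 = -3/7
  x_4 = -3/7;  a_4 = 5;  x_5 = (x_4 − 5)/19 = -2/7
Digits: (13, 13, 2, 8, 5).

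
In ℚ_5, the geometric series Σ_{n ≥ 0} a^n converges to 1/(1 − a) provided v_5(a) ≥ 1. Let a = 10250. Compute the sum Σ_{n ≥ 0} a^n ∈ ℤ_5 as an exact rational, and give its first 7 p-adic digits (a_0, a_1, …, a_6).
Σ a^n = 1/(1 − a) = -1/10249;  first 7 digits = (1, 0, 0, 2, 1, 3, 4)

v_5(a) = 3 ≥ 1, so the series converges in ℤ_5 to 1/(1 − a) = 1/(1 − 10250) = -1/10249. Expand this rational in ℤ_5: compute digits iteratively via d_i = x_i mod 5, x_{i+1} = (x_i − d_i)/5. The first 7 digits are (1, 0, 0, 2, 1, 3, 4).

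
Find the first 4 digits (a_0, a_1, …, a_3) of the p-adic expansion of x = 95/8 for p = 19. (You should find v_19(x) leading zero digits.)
(a_0, …, a_3) = (0, 3, 7, 2)

v_19(95/8) = 1, so a_0 = ... = a_0 = 0. Factor out: x = 19^1 · u with u = 5/8 a unit in ℤ_19. Expand u iteratively via a_{v+i} = u_i mod 19, u_{i+1} = (u_i − a_{v+i})/19:
  u_0 = 5/8;  a_1 = 3;  u_1 = (u_0 − 3)/19 = -1/8
  u_1 = -1/8;  a_2 = 7;  u_2 = (u_1 − 7)/19 = -3/8
  u_2 = -3/8;  a_3 = 2;  u_3 = (u_2 − 2)/19 = -1/8
Digits: (0, 3, 7, 2).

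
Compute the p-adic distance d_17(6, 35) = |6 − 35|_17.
d_17(6, 35) = 1

Step 1 — x − y = 6 − 35 = -29. Step 2 — v_17(-29) = 0 (factor: -29 = −(17^0 · 29); the sign does not affect v_p). Step 3 — |x − y|_17 = 17^{0} = 1.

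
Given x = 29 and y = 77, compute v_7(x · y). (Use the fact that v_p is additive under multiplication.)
v_7(2233) = 1

v_p(x) = 0 (factor: 29 = 7^0 · 29); v_p(y) = 1 (factor: 77 = 7^1 · 11). Additivity: v_p(xy) = v_p(x) + v_p(y) = 0 + 1 = 1. (Direct check: xy = 2233 = 7^1 · (319).)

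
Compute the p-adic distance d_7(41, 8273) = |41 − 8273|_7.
d_7(41, 8273) = 1/343

Step 1 — x − y = 41 − 8273 = -8232. Step 2 — v_7(-8232) = 3 (factor: -8232 = −(7^3 · 24); the sign does not affect v_p). Step 3 — |x − y|_7 = 7^{-3} = 1/343.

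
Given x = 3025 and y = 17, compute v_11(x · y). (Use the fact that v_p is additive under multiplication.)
v_11(51425) = 2

v_p(x) = 2 (factor: 3025 = 11^2 · 25); v_p(y) = 0 (factor: 17 = 11^0 · 17). Additivity: v_p(xy) = v_p(x) + v_p(y) = 2 + 0 = 2. (Direct check: xy = 51425 = 11^2 · (425).)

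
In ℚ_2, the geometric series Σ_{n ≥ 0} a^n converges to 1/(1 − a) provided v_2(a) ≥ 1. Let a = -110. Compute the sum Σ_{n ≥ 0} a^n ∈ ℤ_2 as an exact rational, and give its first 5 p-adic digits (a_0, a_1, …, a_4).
Σ a^n = 1/(1 − a) = 1/111;  first 5 digits = (1, 1, 1, 1, 0)

v_2(a) = 1 ≥ 1, so the series converges in ℤ_2 to 1/(1 − a) = 1/(1 − (-110)) = 1/111. Expand this rational in ℤ_2: compute digits iteratively via d_i = x_i mod 2, x_{i+1} = (x_i − d_i)/2. The first 5 digits are (1, 1, 1, 1, 0).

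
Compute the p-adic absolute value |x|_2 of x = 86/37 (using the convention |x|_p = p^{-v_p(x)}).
|86/37|_2 = 1/2

Step 1 — compute v_2(x) by factoring powers of 2 out of the numerator and denominator: v_2(86/37) = 1. Step 2 — apply |x|_p = p^{-v_p(x)} = 2^{-1} = 1/2.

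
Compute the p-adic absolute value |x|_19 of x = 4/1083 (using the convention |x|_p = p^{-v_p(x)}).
|4/1083|_19 = 361

Step 1 — compute v_19(x) by factoring powers of 19 out of the numerator and denominator: v_19(4/1083) = -2. Step 2 — apply |x|_p = p^{-v_p(x)} = 19^{2} = 361.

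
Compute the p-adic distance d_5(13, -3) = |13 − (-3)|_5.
d_5(13, -3) = 1

Step 1 — x − y = 13 − (-3) = 16. Step 2 — v_5(16) = 0 (factor: 16 = (5^0 · 16); the sign does not affect v_p). Step 3 — |x − y|_5 = 5^{0} = 1.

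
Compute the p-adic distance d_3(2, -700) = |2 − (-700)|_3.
d_3(2, -700) = 1/27

Step 1 — x − y = 2 − (-700) = 702. Step 2 — v_3(702) = 3 (factor: 702 = (3^3 · 26); the sign does not affect v_p). Step 3 — |x − y|_3 = 3^{-3} = 1/27.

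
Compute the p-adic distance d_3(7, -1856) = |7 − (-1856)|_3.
d_3(7, -1856) = 1/81

Step 1 — x − y = 7 − (-1856) = 1863. Step 2 — v_3(1863) = 4 (factor: 1863 = (3^4 · 23); the sign does not affect v_p). Step 3 — |x − y|_3 = 3^{-4} = 1/81.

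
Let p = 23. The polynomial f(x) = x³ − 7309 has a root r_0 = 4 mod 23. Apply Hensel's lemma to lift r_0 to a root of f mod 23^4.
r_3 = 264688 (mod 279841)

Hensel: r_{i+1} = r_i − f(r_i)/f′(r_i) mod 23^{i+2}, where f′(x) = 3x². Iterate:
  r_0 = 4 (mod 23)
  r_1 = 188 (mod 529)
  r_2 = 9181 (mod 12167)
  r_3 = 264688 (mod 279841)
Final: r = 264688 with f(r) ≡ 0 mod 23^4.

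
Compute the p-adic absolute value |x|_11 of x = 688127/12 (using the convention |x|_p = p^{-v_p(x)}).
|688127/12|_11 = 1/14641

Step 1 — compute v_11(x) by factoring powers of 11 out of the numerator and denominator: v_11(688127/12) = 4. Step 2 — apply |x|_p = p^{-v_p(x)} = 11^{-4} = 1/14641.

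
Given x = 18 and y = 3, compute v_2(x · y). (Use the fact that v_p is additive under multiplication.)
v_2(54) = 1

v_p(x) = 1 (factor: 18 = 2^1 · 9); v_p(y) = 0 (factor: 3 = 2^0 · 3). Additivity: v_p(xy) = v_p(x) + v_p(y) = 1 + 0 = 1. (Direct check: xy = 54 = 2^1 · (27).)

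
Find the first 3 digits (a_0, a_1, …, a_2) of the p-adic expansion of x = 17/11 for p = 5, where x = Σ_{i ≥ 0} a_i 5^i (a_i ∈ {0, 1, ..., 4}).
(a_0, …, a_2) = (2, 4, 1)

v_5(17/11) = 0 (numerator and denominator both coprime to 5), so x ∈ ℤ_5^×. Compute digits iteratively via a_i = x_i mod 5, x_{i+1} = (x_i − a_i)/5, with x_0 = x:
  x_0 = 17/11;  a_0 = 2;  x_1 = (x_0 − 2)/5 = -1/11
  x_1 = -1/11;  a_1 = 4;  x_2 = (x_1 − 4)/5 = -9/11
  x_2 = -9/11;  a_2 = 1;  x_3 = (x_2 − 1)/5 = -4/11
Digits: (2, 4, 1).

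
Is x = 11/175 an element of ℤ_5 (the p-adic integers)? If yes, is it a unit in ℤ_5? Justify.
x ∉ ℤ_5 (v_5(x) = -2 < 0)

ℤ_5 = {x ∈ ℚ_5 : v_5(x) ≥ 0} and ℤ_5^× = {x ∈ ℤ_5 : v_5(x) = 0}. Here v_5(11/175) = v_5(num) − v_5(den) = -2; compare against these criteria.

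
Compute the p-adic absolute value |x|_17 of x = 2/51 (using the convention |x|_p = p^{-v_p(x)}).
|2/51|_17 = 17

Step 1 — compute v_17(x) by factoring powers of 17 out of the numerator and denominator: v_17(2/51) = -1. Step 2 — apply |x|_p = p^{-v_p(x)} = 17^{1} = 17.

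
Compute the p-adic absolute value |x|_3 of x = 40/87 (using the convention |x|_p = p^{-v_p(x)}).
|40/87|_3 = 3

Step 1 — compute v_3(x) by factoring powers of 3 out of the numerator and denominator: v_3(40/87) = -1. Step 2 — apply |x|_p = p^{-v_p(x)} = 3^{1} = 3.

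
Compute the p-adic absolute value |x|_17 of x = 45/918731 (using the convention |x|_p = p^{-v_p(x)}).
|45/918731|_17 = 83521

Step 1 — compute v_17(x) by factoring powers of 17 out of the numerator and denominator: v_17(45/918731) = -4. Step 2 — apply |x|_p = p^{-v_p(x)} = 17^{4} = 83521.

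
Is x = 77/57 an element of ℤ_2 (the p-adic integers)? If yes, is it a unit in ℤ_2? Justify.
x ∈ ℤ_2^× (unit); v_2(x) = 0

ℤ_2 = {x ∈ ℚ_2 : v_2(x) ≥ 0} and ℤ_2^× = {x ∈ ℤ_2 : v_2(x) = 0}. Here v_2(77/57) = v_2(num) − v_2(den) = 0; compare against these criteria.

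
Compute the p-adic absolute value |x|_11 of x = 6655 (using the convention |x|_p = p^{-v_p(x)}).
|6655|_11 = 1/1331

Step 1 — compute v_11(x) by factoring powers of 11 out of the numerator and denominator: v_11(6655) = 3. Step 2 — apply |x|_p = p^{-v_p(x)} = 11^{-3} = 1/1331.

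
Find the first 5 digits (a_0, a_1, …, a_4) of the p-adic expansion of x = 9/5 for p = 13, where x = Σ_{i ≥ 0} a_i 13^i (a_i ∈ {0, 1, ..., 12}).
(a_0, …, a_4) = (7, 10, 7, 2, 5)

v_13(9/5) = 0 (numerator and denominator both coprime to 13), so x ∈ ℤ_13^×. Compute digits iteratively via a_i = x_i mod 13, x_{i+1} = (x_i − a_i)/13, with x_0 = x:
  x_0 = 9/5;  a_0 = 7;  x_1 = (x_0 − 7)/13 = -2/5
  x_1 = -2/5;  a_1 = 10;  x_2 = (x_1 − 10)/13 = -4/5
  x_2 = -4/5;  a_2 = 7;  x_3 = (x_2 − 7)/13 = -3/5
  x_3 = -3/5;  a_3 = 2;  x_4 = (x_3 − 2)/13 = -1/5
  x_4 = -1/5;  a_4 = 5;  x_5 = (x_4 − 5)/13 = -2/5
Digits: (7, 10, 7, 2, 5).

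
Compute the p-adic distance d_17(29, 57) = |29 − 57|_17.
d_17(29, 57) = 1

Step 1 — x − y = 29 − 57 = -28. Step 2 — v_17(-28) = 0 (factor: -28 = −(17^0 · 28); the sign does not affect v_p). Step 3 — |x − y|_17 = 17^{0} = 1.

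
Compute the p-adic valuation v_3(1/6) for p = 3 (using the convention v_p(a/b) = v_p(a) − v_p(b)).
v_3(1/6) = -1

Factor powers of 3 from the numerator and denominator of the reduced fraction: 1 = 3^0 · 1 and 6 = 3^1 · 2. Apply v_p(a/b) = v_p(a) − v_p(b): v_3(1/6) = 0 − 1 = -1.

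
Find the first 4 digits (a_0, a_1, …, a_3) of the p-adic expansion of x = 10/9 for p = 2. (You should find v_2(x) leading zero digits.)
(a_0, …, a_3) = (0, 1, 0, 1)

v_2(10/9) = 1, so a_0 = ... = a_0 = 0. Factor out: x = 2^1 · u with u = 5/9 a unit in ℤ_2. Expand u iteratively via a_{v+i} = u_i mod 2, u_{i+1} = (u_i − a_{v+i})/2:
  u_0 = 5/9;  a_1 = 1;  u_1 = (u_0 − 1)/2 = -2/9
  u_1 = -2/9;  a_2 = 0;  u_2 = (u_1 − 0)/2 = -1/9
  u_2 = -1/9;  a_3 = 1;  u_3 = (u_2 − 1)/2 = -5/9
Digits: (0, 1, 0, 1).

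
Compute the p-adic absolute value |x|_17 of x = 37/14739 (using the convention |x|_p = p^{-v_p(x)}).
|37/14739|_17 = 4913

Step 1 — compute v_17(x) by factoring powers of 17 out of the numerator and denominator: v_17(37/14739) = -3. Step 2 — apply |x|_p = p^{-v_p(x)} = 17^{3} = 4913.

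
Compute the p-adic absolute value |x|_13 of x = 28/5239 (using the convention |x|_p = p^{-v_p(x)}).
|28/5239|_13 = 169

Step 1 — compute v_13(x) by factoring powers of 13 out of the numerator and denominator: v_13(28/5239) = -2. Step 2 — apply |x|_p = p^{-v_p(x)} = 13^{2} = 169.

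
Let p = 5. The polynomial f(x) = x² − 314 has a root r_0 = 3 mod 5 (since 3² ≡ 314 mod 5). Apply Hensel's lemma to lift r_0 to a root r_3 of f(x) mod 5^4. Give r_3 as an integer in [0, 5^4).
r_3 = 258 (mod 625)

Hensel's recurrence: r_{i+1} = r_i − f(r_i)·(f′(r_i))^{-1} mod 5^{i+2}, with f′(x) = 2x. Iterate:
  r_0 = 3 (mod 5)
  r_1 = 8 (mod 25)
  r_2 = 8 (mod 125)
  r_3 = 258 (mod 625)
Final: r_3 = 258, and one checks f(r_3) ≡ 0 mod 5^4.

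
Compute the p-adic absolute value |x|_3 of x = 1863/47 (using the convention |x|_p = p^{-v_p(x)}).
|1863/47|_3 = 1/81

Step 1 — compute v_3(x) by factoring powers of 3 out of the numerator and denominator: v_3(1863/47) = 4. Step 2 — apply |x|_p = p^{-v_p(x)} = 3^{-4} = 1/81.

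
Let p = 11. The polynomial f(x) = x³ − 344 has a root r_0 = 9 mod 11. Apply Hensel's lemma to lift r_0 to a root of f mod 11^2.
r_1 = 108 (mod 121)

Hensel: r_{i+1} = r_i − f(r_i)/f′(r_i) mod 11^{i+2}, where f′(x) = 3x². Iterate:
  r_0 = 9 (mod 11)
  r_1 = 108 (mod 121)
Final: r = 108 with f(r) ≡ 0 mod 11^2.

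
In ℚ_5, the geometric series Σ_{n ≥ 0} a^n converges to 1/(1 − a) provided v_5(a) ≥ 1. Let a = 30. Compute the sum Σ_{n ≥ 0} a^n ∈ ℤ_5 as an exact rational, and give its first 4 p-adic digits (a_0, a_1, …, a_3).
Σ a^n = 1/(1 − a) = -1/29;  first 4 digits = (1, 1, 2, 3)

v_5(a) = 1 ≥ 1, so the series converges in ℤ_5 to 1/(1 − a) = 1/(1 − 30) = -1/29. Expand this rational in ℤ_5: compute digits iteratively via d_i = x_i mod 5, x_{i+1} = (x_i − d_i)/5. The first 4 digits are (1, 1, 2, 3).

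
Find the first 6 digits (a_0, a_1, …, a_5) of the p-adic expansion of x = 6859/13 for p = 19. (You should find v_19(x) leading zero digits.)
(a_0, …, a_5) = (0, 0, 0, 3, 13, 11)

v_19(6859/13) = 3, so a_0 = ... = a_2 = 0. Factor out: x = 19^3 · u with u = 1/13 a unit in ℤ_19. Expand u iteratively via a_{v+i} = u_i mod 19, u_{i+1} = (u_i − a_{v+i})/19:
  u_0 = 1/13;  a_3 = 3;  u_1 = (u_0 − 3)/19 = -2/13
  u_1 = -2/13;  a_4 = 13;  u_2 = (u_1 − 13)/19 = -9/13
  u_2 = -9/13;  a_5 = 11;  u_3 = (u_2 − 11)/19 = -8/13
Digits: (0, 0, 0, 3, 13, 11).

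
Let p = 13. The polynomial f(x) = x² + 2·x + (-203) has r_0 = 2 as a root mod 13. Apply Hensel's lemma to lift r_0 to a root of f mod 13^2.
r_1 = 119 (mod 169)

Hensel: r_{i+1} = r_i − f(r_i)·(f′(r_i))^{-1} mod 13^{i+2}, f′(x) = 2x + 2. Iterate:
  r_0 = 2 (mod 13)
  r_1 = 119 (mod 169)
Final: r = 119 satisfies f(r) ≡ 0 mod 13^2.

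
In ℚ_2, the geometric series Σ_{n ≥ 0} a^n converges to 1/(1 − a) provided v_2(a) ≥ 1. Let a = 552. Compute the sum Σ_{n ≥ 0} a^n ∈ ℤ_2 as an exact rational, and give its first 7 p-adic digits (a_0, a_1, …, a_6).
Σ a^n = 1/(1 − a) = -1/551;  first 7 digits = (1, 0, 0, 1, 0, 1, 1)

v_2(a) = 3 ≥ 1, so the series converges in ℤ_2 to 1/(1 − a) = 1/(1 − 552) = -1/551. Expand this rational in ℤ_2: compute digits iteratively via d_i = x_i mod 2, x_{i+1} = (x_i − d_i)/2. The first 7 digits are (1, 0, 0, 1, 0, 1, 1).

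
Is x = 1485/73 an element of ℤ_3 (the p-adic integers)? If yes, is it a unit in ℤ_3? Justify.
x ∈ ℤ_3 but not a unit; v_3(x) = 3 > 0

ℤ_3 = {x ∈ ℚ_3 : v_3(x) ≥ 0} and ℤ_3^× = {x ∈ ℤ_3 : v_3(x) = 0}. Here v_3(1485/73) = v_3(num) − v_3(den) = 3; compare against these criteria.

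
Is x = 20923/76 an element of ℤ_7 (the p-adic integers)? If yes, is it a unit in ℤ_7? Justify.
x ∈ ℤ_7 but not a unit; v_7(x) = 3 > 0

ℤ_7 = {x ∈ ℚ_7 : v_7(x) ≥ 0} and ℤ_7^× = {x ∈ ℤ_7 : v_7(x) = 0}. Here v_7(20923/76) = v_7(num) − v_7(den) = 3; compare against these criteria.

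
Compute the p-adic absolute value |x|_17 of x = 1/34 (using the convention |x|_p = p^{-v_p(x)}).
|1/34|_17 = 17

Step 1 — compute v_17(x) by factoring powers of 17 out of the numerator and denominator: v_17(1/34) = -1. Step 2 — apply |x|_p = p^{-v_p(x)} = 17^{1} = 17.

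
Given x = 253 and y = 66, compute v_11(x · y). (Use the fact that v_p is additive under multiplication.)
v_11(16698) = 2

v_p(x) = 1 (factor: 253 = 11^1 · 23); v_p(y) = 1 (factor: 66 = 11^1 · 6). Additivity: v_p(xy) = v_p(x) + v_p(y) = 1 + 1 = 2. (Direct check: xy = 16698 = 11^2 · (138).)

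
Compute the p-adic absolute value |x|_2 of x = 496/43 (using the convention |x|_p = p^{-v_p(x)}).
|496/43|_2 = 1/16

Step 1 — compute v_2(x) by factoring powers of 2 out of the numerator and denominator: v_2(496/43) = 4. Step 2 — apply |x|_p = p^{-v_p(x)} = 2^{-4} = 1/16.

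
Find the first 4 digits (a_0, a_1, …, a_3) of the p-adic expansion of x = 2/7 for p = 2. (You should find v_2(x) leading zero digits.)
(a_0, …, a_3) = (0, 1, 1, 1)

v_2(2/7) = 1, so a_0 = ... = a_0 = 0. Factor out: x = 2^1 · u with u = 1/7 a unit in ℤ_2. Expand u iteratively via a_{v+i} = u_i mod 2, u_{i+1} = (u_i − a_{v+i})/2:
  u_0 = 1/7;  a_1 = 1;  u_1 = (u_0 − 1)/2 = -3/7
  u_1 = -3/7;  a_2 = 1;  u_2 = (u_1 − 1)/2 = -5/7
  u_2 = -5/7;  a_3 = 1;  u_3 = (u_2 − 1)/2 = -6/7
Digits: (0, 1, 1, 1).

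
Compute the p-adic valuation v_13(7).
v_13(7) = 0

v_13(n) is the largest exponent k such that 13^k divides n. Factor out: 7 = 13^0 · 7. (Sign doesn't affect v_p.) So v_13(7) = 0.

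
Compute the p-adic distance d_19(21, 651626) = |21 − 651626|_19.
d_19(21, 651626) = 1/130321

Step 1 — x − y = 21 − 651626 = -651605. Step 2 — v_19(-651605) = 4 (factor: -651605 = −(19^4 · 5); the sign does not affect v_p). Step 3 — |x − y|_19 = 19^{-4} = 1/130321.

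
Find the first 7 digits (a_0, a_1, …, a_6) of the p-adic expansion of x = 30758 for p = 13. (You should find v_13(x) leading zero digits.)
(a_0, …, a_6) = (0, 0, 0, 1, 1, 0, 0)

v_13(30758) = 3, so a_0 = ... = a_2 = 0. Factor out: x = 13^3 · u with u = 14 a unit in ℤ_13. Expand u iteratively via a_{v+i} = u_i mod 13, u_{i+1} = (u_i − a_{v+i})/13:
  u_0 = 14;  a_3 = 1;  u_1 = (u_0 − 1)/13 = 1
  u_1 = 1;  a_4 = 1;  u_2 = (u_1 − 1)/13 = 0
  u_2 = 0;  a_5 = 0;  u_3 = (u_2 − 0)/13 = 0
  u_3 = 0;  a_6 = 0;  u_4 = (u_3 − 0)/13 = 0
Digits: (0, 0, 0, 1, 1, 0, 0).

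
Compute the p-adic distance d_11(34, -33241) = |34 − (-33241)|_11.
d_11(34, -33241) = 1/1331

Step 1 — x − y = 34 − (-33241) = 33275. Step 2 — v_11(33275) = 3 (factor: 33275 = (11^3 · 25); the sign does not affect v_p). Step 3 — |x − y|_11 = 11^{-3} = 1/1331.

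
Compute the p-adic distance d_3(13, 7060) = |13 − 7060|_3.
d_3(13, 7060) = 1/243

Step 1 — x − y = 13 − 7060 = -7047. Step 2 — v_3(-7047) = 5 (factor: -7047 = −(3^5 · 29); the sign does not affect v_p). Step 3 — |x − y|_3 = 3^{-5} = 1/243.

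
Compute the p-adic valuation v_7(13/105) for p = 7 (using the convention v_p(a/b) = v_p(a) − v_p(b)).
v_7(13/105) = -1

Factor powers of 7 from the numerator and denominator of the reduced fraction: 13 = 7^0 · 13 and 105 = 7^1 · 15. Apply v_p(a/b) = v_p(a) − v_p(b): v_7(13/105) = 0 − 1 = -1.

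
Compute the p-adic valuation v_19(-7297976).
v_19(-7297976) = 4

v_19(n) is the largest exponent k such that 19^k divides n. Factor out: -7297976 = -19^4 · 56. (Sign doesn't affect v_p.) So v_19(-7297976) = 4.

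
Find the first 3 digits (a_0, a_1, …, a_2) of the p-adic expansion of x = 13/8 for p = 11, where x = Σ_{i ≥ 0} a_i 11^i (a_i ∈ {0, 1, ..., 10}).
(a_0, …, a_2) = (3, 4, 1)

v_11(13/8) = 0 (numerator and denominator both coprime to 11), so x ∈ ℤ_11^×. Compute digits iteratively via a_i = x_i mod 11, x_{i+1} = (x_i − a_i)/11, with x_0 = x:
  x_0 = 13/8;  a_0 = 3;  x_1 = (x_0 − 3)/11 = -1/8
  x_1 = -1/8;  a_1 = 4;  x_2 = (x_1 − 4)/11 = -3/8
  x_2 = -3/8;  a_2 = 1;  x_3 = (x_2 − 1)/11 = -1/8
Digits: (3, 4, 1).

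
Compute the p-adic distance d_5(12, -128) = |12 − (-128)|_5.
d_5(12, -128) = 1/5

Step 1 — x − y = 12 − (-128) = 140. Step 2 — v_5(140) = 1 (factor: 140 = (5^1 · 28); the sign does not affect v_p). Step 3 — |x − y|_5 = 5^{-1} = 1/5.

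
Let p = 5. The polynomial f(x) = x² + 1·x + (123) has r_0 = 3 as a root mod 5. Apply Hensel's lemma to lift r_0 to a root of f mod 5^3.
r_2 = 123 (mod 125)

Hensel: r_{i+1} = r_i − f(r_i)·(f′(r_i))^{-1} mod 5^{i+2}, f′(x) = 2x + 1. Iterate:
  r_0 = 3 (mod 5)
  r_1 = 23 (mod 25)
  r_2 = 123 (mod 125)
Final: r = 123 satisfies f(r) ≡ 0 mod 5^3.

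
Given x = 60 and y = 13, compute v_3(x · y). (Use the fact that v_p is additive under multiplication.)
v_3(780) = 1

v_p(x) = 1 (factor: 60 = 3^1 · 20); v_p(y) = 0 (factor: 13 = 3^0 · 13). Additivity: v_p(xy) = v_p(x) + v_p(y) = 1 + 0 = 1. (Direct check: xy = 780 = 3^1 · (260).)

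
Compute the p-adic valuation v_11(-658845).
v_11(-658845) = 4

v_11(n) is the largest exponent k such that 11^k divides n. Factor out: -658845 = -11^4 · 45. (Sign doesn't affect v_p.) So v_11(-658845) = 4.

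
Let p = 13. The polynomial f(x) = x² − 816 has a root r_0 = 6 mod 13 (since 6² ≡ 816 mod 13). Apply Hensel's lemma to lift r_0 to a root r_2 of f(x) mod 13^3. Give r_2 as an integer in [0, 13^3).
r_2 = 2099 (mod 2197)

Hensel's recurrence: r_{i+1} = r_i − f(r_i)·(f′(r_i))^{-1} mod 13^{i+2}, with f′(x) = 2x. Iterate:
  r_0 = 6 (mod 13)
  r_1 = 71 (mod 169)
  r_2 = 2099 (mod 2197)
Final: r_2 = 2099, and one checks f(r_2) ≡ 0 mod 13^3.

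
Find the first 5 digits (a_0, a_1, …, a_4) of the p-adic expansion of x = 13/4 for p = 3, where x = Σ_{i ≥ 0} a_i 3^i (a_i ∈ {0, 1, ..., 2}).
(a_0, …, a_4) = (1, 0, 1, 2, 0)

v_3(13/4) = 0 (numerator and denominator both coprime to 3), so x ∈ ℤ_3^×. Compute digits iteratively via a_i = x_i mod 3, x_{i+1} = (x_i − a_i)/3, with x_0 = x:
  x_0 = 13/4;  a_0 = 1;  x_1 = (x_0 − 1)/3 = 3/4
  x_1 = 3/4;  a_1 = 0;  x_2 = (x_1 − 0)/3 = 1/4
  x_2 = 1/4;  a_2 = 1;  x_3 = (x_2 − 1)/3 = -1/4
  x_3 = -1/4;  a_3 = 2;  x_4 = (x_3 − 2)/3 = -3/4
  x_4 = -3/4;  a_4 = 0;  x_5 = (x_4 − 0)/3 = -1/4
Digits: (1, 0, 1, 2, 0).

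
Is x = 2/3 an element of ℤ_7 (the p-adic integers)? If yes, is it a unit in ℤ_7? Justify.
x ∈ ℤ_7^× (unit); v_7(x) = 0

ℤ_7 = {x ∈ ℚ_7 : v_7(x) ≥ 0} and ℤ_7^× = {x ∈ ℤ_7 : v_7(x) = 0}. Here v_7(2/3) = v_7(num) − v_7(den) = 0; compare against these criteria.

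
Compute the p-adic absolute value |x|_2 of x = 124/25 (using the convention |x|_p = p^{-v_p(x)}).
|124/25|_2 = 1/4

Step 1 — compute v_2(x) by factoring powers of 2 out of the numerator and denominator: v_2(124/25) = 2. Step 2 — apply |x|_p = p^{-v_p(x)} = 2^{-2} = 1/4.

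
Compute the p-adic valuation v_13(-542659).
v_13(-542659) = 4

v_13(n) is the largest exponent k such that 13^k divides n. Factor out: -542659 = -13^4 · 19. (Sign doesn't affect v_p.) So v_13(-542659) = 4.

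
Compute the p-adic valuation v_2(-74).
v_2(-74) = 1

v_2(n) is the largest exponent k such that 2^k divides n. Factor out: -74 = -2^1 · 37. (Sign doesn't affect v_p.) So v_2(-74) = 1.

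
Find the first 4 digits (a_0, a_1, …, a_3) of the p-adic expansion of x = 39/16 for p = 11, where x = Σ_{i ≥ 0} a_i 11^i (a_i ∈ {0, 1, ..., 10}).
(a_0, …, a_3) = (10, 0, 2, 6)

v_11(39/16) = 0 (numerator and denominator both coprime to 11), so x ∈ ℤ_11^×. Compute digits iteratively via a_i = x_i mod 11, x_{i+1} = (x_i − a_i)/11, with x_0 = x:
  x_0 = 39/16;  a_0 = 10;  x_1 = (x_0 − 10)/11 = -11/16
  x_1 = -11/16;  a_1 = 0;  x_2 = (x_1 − 0)/11 = -1/16
  x_2 = -1/16;  a_2 = 2;  x_3 = (x_2 − 2)/11 = -3/16
  x_3 = -3/16;  a_3 = 6;  x_4 = (x_3 − 6)/11 = -9/16
Digits: (10, 0, 2, 6).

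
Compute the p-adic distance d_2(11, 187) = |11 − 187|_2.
d_2(11, 187) = 1/16

Step 1 — x − y = 11 − 187 = -176. Step 2 — v_2(-176) = 4 (factor: -176 = −(2^4 · 11); the sign does not affect v_p). Step 3 — |x − y|_2 = 2^{-4} = 1/16.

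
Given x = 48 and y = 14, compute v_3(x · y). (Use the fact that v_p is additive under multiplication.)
v_3(672) = 1

v_p(x) = 1 (factor: 48 = 3^1 · 16); v_p(y) = 0 (factor: 14 = 3^0 · 14). Additivity: v_p(xy) = v_p(x) + v_p(y) = 1 + 0 = 1. (Direct check: xy = 672 = 3^1 · (224).)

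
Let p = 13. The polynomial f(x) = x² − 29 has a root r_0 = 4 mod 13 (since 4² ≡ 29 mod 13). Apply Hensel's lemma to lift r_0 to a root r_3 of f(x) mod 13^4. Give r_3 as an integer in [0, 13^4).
r_3 = 26940 (mod 28561)

Hensel's recurrence: r_{i+1} = r_i − f(r_i)·(f′(r_i))^{-1} mod 13^{i+2}, with f′(x) = 2x. Iterate:
  r_0 = 4 (mod 13)
  r_1 = 69 (mod 169)
  r_2 = 576 (mod 2197)
  r_3 = 26940 (mod 28561)
Final: r_3 = 26940, and one checks f(r_3) ≡ 0 mod 13^4.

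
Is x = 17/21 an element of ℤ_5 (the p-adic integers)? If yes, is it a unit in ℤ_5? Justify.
x ∈ ℤ_5^× (unit); v_5(x) = 0

ℤ_5 = {x ∈ ℚ_5 : v_5(x) ≥ 0} and ℤ_5^× = {x ∈ ℤ_5 : v_5(x) = 0}. Here v_5(17/21) = v_5(num) − v_5(den) = 0; compare against these criteria.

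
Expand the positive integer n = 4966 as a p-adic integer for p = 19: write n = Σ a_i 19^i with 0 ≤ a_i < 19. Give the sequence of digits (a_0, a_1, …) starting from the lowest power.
(a_0, a_1, …) = (7, 14, 13)

Repeated division by 19 gives the digits low-to-high: 4966 = 7 + 14·19^1 + 13·19^2. Digit sequence: (7, 14, 13).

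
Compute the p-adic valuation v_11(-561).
v_11(-561) = 1

v_11(n) is the largest exponent k such that 11^k divides n. Factor out: -561 = -11^1 · 51. (Sign doesn't affect v_p.) So v_11(-561) = 1.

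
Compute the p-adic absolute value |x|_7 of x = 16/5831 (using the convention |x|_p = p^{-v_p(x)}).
|16/5831|_7 = 343

Step 1 — compute v_7(x) by factoring powers of 7 out of the numerator and denominator: v_7(16/5831) = -3. Step 2 — apply |x|_p = p^{-v_p(x)} = 7^{3} = 343.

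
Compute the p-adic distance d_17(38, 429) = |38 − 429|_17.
d_17(38, 429) = 1/17

Step 1 — x − y = 38 − 429 = -391. Step 2 — v_17(-391) = 1 (factor: -391 = −(17^1 · 23); the sign does not affect v_p). Step 3 — |x − y|_17 = 17^{-1} = 1/17.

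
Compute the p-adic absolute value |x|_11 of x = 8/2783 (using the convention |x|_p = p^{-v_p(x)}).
|8/2783|_11 = 121

Step 1 — compute v_11(x) by factoring powers of 11 out of the numerator and denominator: v_11(8/2783) = -2. Step 2 — apply |x|_p = p^{-v_p(x)} = 11^{2} = 121.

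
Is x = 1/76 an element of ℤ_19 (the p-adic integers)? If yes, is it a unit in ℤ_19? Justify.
x ∉ ℤ_19 (v_19(x) = -1 < 0)

ℤ_19 = {x ∈ ℚ_19 : v_19(x) ≥ 0} and ℤ_19^× = {x ∈ ℤ_19 : v_19(x) = 0}. Here v_19(1/76) = v_19(num) − v_19(den) = -1; compare against these criteria.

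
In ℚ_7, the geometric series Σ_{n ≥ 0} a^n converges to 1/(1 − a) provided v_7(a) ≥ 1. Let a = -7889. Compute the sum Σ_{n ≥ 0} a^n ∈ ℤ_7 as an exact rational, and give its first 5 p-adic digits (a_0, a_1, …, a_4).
Σ a^n = 1/(1 − a) = 1/7890;  first 5 digits = (1, 0, 0, 5, 3)

v_7(a) = 3 ≥ 1, so the series converges in ℤ_7 to 1/(1 − a) = 1/(1 − (-7889)) = 1/7890. Expand this rational in ℤ_7: compute digits iteratively via d_i = x_i mod 7, x_{i+1} = (x_i − d_i)/7. The first 5 digits are (1, 0, 0, 5, 3).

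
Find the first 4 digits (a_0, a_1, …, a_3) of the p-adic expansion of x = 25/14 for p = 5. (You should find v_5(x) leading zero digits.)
(a_0, …, a_3) = (0, 0, 4, 1)

v_5(25/14) = 2, so a_0 = ... = a_1 = 0. Factor out: x = 5^2 · u with u = 1/14 a unit in ℤ_5. Expand u iteratively via a_{v+i} = u_i mod 5, u_{i+1} = (u_i − a_{v+i})/5:
  u_0 = 1/14;  a_2 = 4;  u_1 = (u_0 − 4)/5 = -11/14
  u_1 = -11/14;  a_3 = 1;  u_2 = (u_1 − 1)/5 = -5/14
Digits: (0, 0, 4, 1).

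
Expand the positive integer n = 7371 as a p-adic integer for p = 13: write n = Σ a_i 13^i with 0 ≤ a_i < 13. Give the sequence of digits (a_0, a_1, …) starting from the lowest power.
(a_0, a_1, …) = (0, 8, 4, 3)

Repeated division by 13 gives the digits low-to-high: 7371 = 8·13^1 + 4·13^2 + 3·13^3. Digit sequence: (0, 8, 4, 3).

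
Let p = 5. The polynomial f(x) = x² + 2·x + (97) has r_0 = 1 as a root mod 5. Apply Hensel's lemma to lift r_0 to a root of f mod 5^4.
r_3 = 601 (mod 625)

Hensel: r_{i+1} = r_i − f(r_i)·(f′(r_i))^{-1} mod 5^{i+2}, f′(x) = 2x + 2. Iterate:
  r_0 = 1 (mod 5)
  r_1 = 1 (mod 25)
  r_2 = 101 (mod 125)
  r_3 = 601 (mod 625)
Final: r = 601 satisfies f(r) ≡ 0 mod 5^4.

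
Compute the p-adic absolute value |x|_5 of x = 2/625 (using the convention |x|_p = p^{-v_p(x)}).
|2/625|_5 = 625

Step 1 — compute v_5(x) by factoring powers of 5 out of the numerator and denominator: v_5(2/625) = -4. Step 2 — apply |x|_p = p^{-v_p(x)} = 5^{4} = 625.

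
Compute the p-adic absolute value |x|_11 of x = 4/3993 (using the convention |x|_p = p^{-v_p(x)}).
|4/3993|_11 = 1331

Step 1 — compute v_11(x) by factoring powers of 11 out of the numerator and denominator: v_11(4/3993) = -3. Step 2 — apply |x|_p = p^{-v_p(x)} = 11^{3} = 1331.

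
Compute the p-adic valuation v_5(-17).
v_5(-17) = 0

v_5(n) is the largest exponent k such that 5^k divides n. Factor out: -17 = -5^0 · 17. (Sign doesn't affect v_p.) So v_5(-17) = 0.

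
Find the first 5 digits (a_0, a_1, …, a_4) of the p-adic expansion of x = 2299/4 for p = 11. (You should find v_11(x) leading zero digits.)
(a_0, …, a_4) = (0, 0, 2, 3, 8)

v_11(2299/4) = 2, so a_0 = ... = a_1 = 0. Factor out: x = 11^2 · u with u = 19/4 a unit in ℤ_11. Expand u iteratively via a_{v+i} = u_i mod 11, u_{i+1} = (u_i − a_{v+i})/11:
  u_0 = 19/4;  a_2 = 2;  u_1 = (u_0 − 2)/11 = 1/4
  u_1 = 1/4;  a_3 = 3;  u_2 = (u_1 − 3)/11 = -1/4
  u_2 = -1/4;  a_4 = 8;  u_3 = (u_2 − 8)/11 = -3/4
Digits: (0, 0, 2, 3, 8).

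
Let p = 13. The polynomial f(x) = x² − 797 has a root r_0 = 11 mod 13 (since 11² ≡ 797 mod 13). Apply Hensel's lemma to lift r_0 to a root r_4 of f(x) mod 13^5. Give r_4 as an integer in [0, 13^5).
r_4 = 184390 (mod 371293)

Hensel's recurrence: r_{i+1} = r_i − f(r_i)·(f′(r_i))^{-1} mod 13^{i+2}, with f′(x) = 2x. Iterate:
  r_0 = 11 (mod 13)
  r_1 = 11 (mod 169)
  r_2 = 2039 (mod 2197)
  r_3 = 13024 (mod 28561)
  r_4 = 184390 (mod 371293)
Final: r_4 = 184390, and one checks f(r_4) ≡ 0 mod 13^5.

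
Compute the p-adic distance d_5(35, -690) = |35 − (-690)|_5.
d_5(35, -690) = 1/25

Step 1 — x − y = 35 − (-690) = 725. Step 2 — v_5(725) = 2 (factor: 725 = (5^2 · 29); the sign does not affect v_p). Step 3 — |x − y|_5 = 5^{-2} = 1/25.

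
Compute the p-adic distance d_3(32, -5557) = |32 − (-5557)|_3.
d_3(32, -5557) = 1/243

Step 1 — x − y = 32 − (-5557) = 5589. Step 2 — v_3(5589) = 5 (factor: 5589 = (3^5 · 23); the sign does not affect v_p). Step 3 — |x − y|_3 = 3^{-5} = 1/243.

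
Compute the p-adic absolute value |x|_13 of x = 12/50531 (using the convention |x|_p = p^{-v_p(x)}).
|12/50531|_13 = 2197

Step 1 — compute v_13(x) by factoring powers of 13 out of the numerator and denominator: v_13(12/50531) = -3. Step 2 — apply |x|_p = p^{-v_p(x)} = 13^{3} = 2197.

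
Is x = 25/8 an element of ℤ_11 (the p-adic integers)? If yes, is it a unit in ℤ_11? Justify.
x ∈ ℤ_11^× (unit); v_11(x) = 0

ℤ_11 = {x ∈ ℚ_11 : v_11(x) ≥ 0} and ℤ_11^× = {x ∈ ℤ_11 : v_11(x) = 0}. Here v_11(25/8) = v_11(num) − v_11(den) = 0; compare against these criteria.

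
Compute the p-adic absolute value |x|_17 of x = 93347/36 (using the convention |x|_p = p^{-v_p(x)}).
|93347/36|_17 = 1/4913

Step 1 — compute v_17(x) by factoring powers of 17 out of the numerator and denominator: v_17(93347/36) = 3. Step 2 — apply |x|_p = p^{-v_p(x)} = 17^{-3} = 1/4913.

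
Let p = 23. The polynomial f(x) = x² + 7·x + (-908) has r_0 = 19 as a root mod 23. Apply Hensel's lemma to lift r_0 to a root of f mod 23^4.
r_3 = 224959 (mod 279841)

Hensel: r_{i+1} = r_i − f(r_i)·(f′(r_i))^{-1} mod 23^{i+2}, f′(x) = 2x + 7. Iterate:
  r_0 = 19 (mod 23)
  r_1 = 134 (mod 529)
  r_2 = 5953 (mod 12167)
  r_3 = 224959 (mod 279841)
Final: r = 224959 satisfies f(r) ≡ 0 mod 23^4.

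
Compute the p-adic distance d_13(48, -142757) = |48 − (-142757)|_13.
d_13(48, -142757) = 1/28561

Step 1 — x − y = 48 − (-142757) = 142805. Step 2 — v_13(142805) = 4 (factor: 142805 = (13^4 · 5); the sign does not affect v_p). Step 3 — |x − y|_13 = 13^{-4} = 1/28561.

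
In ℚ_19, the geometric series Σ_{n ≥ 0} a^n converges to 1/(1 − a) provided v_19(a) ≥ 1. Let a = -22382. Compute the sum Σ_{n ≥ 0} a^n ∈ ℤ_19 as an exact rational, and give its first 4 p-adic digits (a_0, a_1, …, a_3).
Σ a^n = 1/(1 − a) = 1/22383;  first 4 digits = (1, 0, 14, 15)

v_19(a) = 2 ≥ 1, so the series converges in ℤ_19 to 1/(1 − a) = 1/(1 − (-22382)) = 1/22383. Expand this rational in ℤ_19: compute digits iteratively via d_i = x_i mod 19, x_{i+1} = (x_i − d_i)/19. The first 4 digits are (1, 0, 14, 15).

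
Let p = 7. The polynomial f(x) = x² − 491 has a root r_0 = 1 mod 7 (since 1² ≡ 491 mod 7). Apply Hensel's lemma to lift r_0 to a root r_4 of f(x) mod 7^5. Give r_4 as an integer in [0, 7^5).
r_4 = 12251 (mod 16807)

Hensel's recurrence: r_{i+1} = r_i − f(r_i)·(f′(r_i))^{-1} mod 7^{i+2}, with f′(x) = 2x. Iterate:
  r_0 = 1 (mod 7)
  r_1 = 1 (mod 49)
  r_2 = 246 (mod 343)
  r_3 = 246 (mod 2401)
  r_4 = 12251 (mod 16807)
Final: r_4 = 12251, and one checks f(r_4) ≡ 0 mod 7^5.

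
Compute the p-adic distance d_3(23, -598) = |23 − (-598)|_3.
d_3(23, -598) = 1/27

Step 1 — x − y = 23 − (-598) = 621. Step 2 — v_3(621) = 3 (factor: 621 = (3^3 · 23); the sign does not affect v_p). Step 3 — |x − y|_3 = 3^{-3} = 1/27.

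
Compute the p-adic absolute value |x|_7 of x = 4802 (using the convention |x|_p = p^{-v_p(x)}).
|4802|_7 = 1/2401

Step 1 — compute v_7(x) by factoring powers of 7 out of the numerator and denominator: v_7(4802) = 4. Step 2 — apply |x|_p = p^{-v_p(x)} = 7^{-4} = 1/2401.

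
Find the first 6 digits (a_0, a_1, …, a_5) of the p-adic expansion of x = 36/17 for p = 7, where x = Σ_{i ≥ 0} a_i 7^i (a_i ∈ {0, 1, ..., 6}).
(a_0, …, a_5) = (5, 0, 2, 3, 2, 5)

v_7(36/17) = 0 (numerator and denominator both coprime to 7), so x ∈ ℤ_7^×. Compute digits iteratively via a_i = x_i mod 7, x_{i+1} = (x_i − a_i)/7, with x_0 = x:
  x_0 = 36/17;  a_0 = 5;  x_1 = (x_0 − 5)/7 = -7/17
  x_1 = -7/17;  a_1 = 0;  x_2 = (x_1 − 0)/7 = -1/17
  x_2 = -1/17;  a_2 = 2;  x_3 = (x_2 − 2)/7 = -5/17
  x_3 = -5/17;  a_3 = 3;  x_4 = (x_3 − 3)/7 = -8/17
  x_4 = -8/17;  a_4 = 2;  x_5 = (x_4 − 2)/7 = -6/17
  x_5 = -6/17;  a_5 = 5;  x_6 = (x_5 − 5)/7 = -13/17
Digits: (5, 0, 2, 3, 2, 5).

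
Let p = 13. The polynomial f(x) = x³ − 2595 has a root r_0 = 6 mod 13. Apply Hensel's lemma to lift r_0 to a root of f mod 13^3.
r_2 = 812 (mod 2197)

Hensel: r_{i+1} = r_i − f(r_i)/f′(r_i) mod 13^{i+2}, where f′(x) = 3x². Iterate:
  r_0 = 6 (mod 13)
  r_1 = 136 (mod 169)
  r_2 = 812 (mod 2197)
Final: r = 812 with f(r) ≡ 0 mod 13^3.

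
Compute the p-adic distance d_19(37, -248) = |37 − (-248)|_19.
d_19(37, -248) = 1/19

Step 1 — x − y = 37 − (-248) = 285. Step 2 — v_19(285) = 1 (factor: 285 = (19^1 · 15); the sign does not affect v_p). Step 3 — |x − y|_19 = 19^{-1} = 1/19.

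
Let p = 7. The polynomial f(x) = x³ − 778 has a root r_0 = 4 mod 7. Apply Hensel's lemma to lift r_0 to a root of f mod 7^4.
r_3 = 1838 (mod 2401)

Hensel: r_{i+1} = r_i − f(r_i)/f′(r_i) mod 7^{i+2}, where f′(x) = 3x². Iterate:
  r_0 = 4 (mod 7)
  r_1 = 25 (mod 49)
  r_2 = 123 (mod 343)
  r_3 = 1838 (mod 2401)
Final: r = 1838 with f(r) ≡ 0 mod 7^4.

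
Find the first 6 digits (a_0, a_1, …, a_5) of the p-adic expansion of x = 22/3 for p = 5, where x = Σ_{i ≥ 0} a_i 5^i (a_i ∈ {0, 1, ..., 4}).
(a_0, …, a_5) = (4, 4, 1, 3, 1, 3)

v_5(22/3) = 0 (numerator and denominator both coprime to 5), so x ∈ ℤ_5^×. Compute digits iteratively via a_i = x_i mod 5, x_{i+1} = (x_i − a_i)/5, with x_0 = x:
  x_0 = 22/3;  a_0 = 4;  x_1 = (x_0 − 4)/5 = 2/3
  x_1 = 2/3;  a_1 = 4;  x_2 = (x_1 − 4)/5 = -2/3
  x_2 = -2/3;  a_2 = 1;  x_3 = (x_2 − 1)/5 = -1/3
  x_3 = -1/3;  a_3 = 3;  x_4 = (x_3 − 3)/5 = -2/3
  x_4 = -2/3;  a_4 = 1;  x_5 = (x_4 − 1)/5 = -1/3
  x_5 = -1/3;  a_5 = 3;  x_6 = (x_5 − 3)/5 = -2/3
Digits: (4, 4, 1, 3, 1, 3).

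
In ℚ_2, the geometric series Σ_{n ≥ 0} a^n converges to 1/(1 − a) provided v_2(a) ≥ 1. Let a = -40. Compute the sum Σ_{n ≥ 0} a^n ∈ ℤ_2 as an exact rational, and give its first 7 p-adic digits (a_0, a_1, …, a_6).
Σ a^n = 1/(1 − a) = 1/41;  first 7 digits = (1, 0, 0, 1, 1, 0, 0)

v_2(a) = 3 ≥ 1, so the series converges in ℤ_2 to 1/(1 − a) = 1/(1 − (-40)) = 1/41. Expand this rational in ℤ_2: compute digits iteratively via d_i = x_i mod 2, x_{i+1} = (x_i − d_i)/2. The first 7 digits are (1, 0, 0, 1, 1, 0, 0).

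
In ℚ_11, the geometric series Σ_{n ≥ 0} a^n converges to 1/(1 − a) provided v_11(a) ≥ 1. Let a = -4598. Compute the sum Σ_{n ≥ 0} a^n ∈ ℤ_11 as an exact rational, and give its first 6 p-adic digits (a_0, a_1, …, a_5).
Σ a^n = 1/(1 − a) = 1/4599;  first 6 digits = (1, 0, 6, 7, 2, 10)

v_11(a) = 2 ≥ 1, so the series converges in ℤ_11 to 1/(1 − a) = 1/(1 − (-4598)) = 1/4599. Expand this rational in ℤ_11: compute digits iteratively via d_i = x_i mod 11, x_{i+1} = (x_i − d_i)/11. The first 6 digits are (1, 0, 6, 7, 2, 10).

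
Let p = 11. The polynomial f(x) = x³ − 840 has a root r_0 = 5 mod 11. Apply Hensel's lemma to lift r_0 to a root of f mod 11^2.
r_1 = 71 (mod 121)

Hensel: r_{i+1} = r_i − f(r_i)/f′(r_i) mod 11^{i+2}, where f′(x) = 3x². Iterate:
  r_0 = 5 (mod 11)
  r_1 = 71 (mod 121)
Final: r = 71 with f(r) ≡ 0 mod 11^2.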